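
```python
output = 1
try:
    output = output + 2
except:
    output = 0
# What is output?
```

Step-by-step execution trace:
1. output starts at 1.
2. try: `output = output + 2` → output = 3. No exception raised.
3. `except` is skipped.
Result: 3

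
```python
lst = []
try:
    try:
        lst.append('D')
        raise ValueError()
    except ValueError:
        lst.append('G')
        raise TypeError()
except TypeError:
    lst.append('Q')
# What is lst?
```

Step-by-step execution trace:
1. Inner try: `lst.append('D')` → lst = ['D'].
2. `raise ValueError()` raises ValueError.
3. Inner `except ValueError` matches → `lst.append('G')` → lst = ['D', 'G'].
4. `raise TypeError()` raises TypeError; propagates to outer try.
5. Outer `except TypeError` matches → `lst.append('Q')` → lst = ['D', 'G', 'Q'].
Result: ['D', 'G', 'Q']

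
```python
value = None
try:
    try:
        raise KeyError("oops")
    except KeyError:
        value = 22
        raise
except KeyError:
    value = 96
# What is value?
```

Step-by-step execution trace:
1. Inner try: `raise KeyError("oops")` raises KeyError.
2. Inner `except KeyError` matches → value = 22.
3. bare `raise` re-raises the same KeyError.
4. Outer `except KeyError` matches → value = 96.
Result: 96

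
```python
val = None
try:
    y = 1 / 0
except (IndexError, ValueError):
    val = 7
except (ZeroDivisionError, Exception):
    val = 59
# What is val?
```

Step-by-step execution trace:
1. `y = 1 / 0` raises ZeroDivisionError.
2. `except (IndexError, ValueError)` does not match ZeroDivisionError; skipped.
3. `except (ZeroDivisionError, Exception)` matches (ZeroDivisionError is in the tuple) → val = 59.
Result: 59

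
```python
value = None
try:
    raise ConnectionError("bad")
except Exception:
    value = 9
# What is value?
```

Step-by-step execution trace:
1. `raise ConnectionError(...)` raises ConnectionError.
2. `except Exception` matches (ConnectionError is a subclass of Exception) → value = 9.
Result: 9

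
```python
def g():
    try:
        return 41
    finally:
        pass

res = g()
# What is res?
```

Step-by-step execution trace:
1. `g()` enters try: `return 41` sets pending return value 41.
2. Before returning, `finally: pass` runs (no effect).
3. g() returns 41 → res = 41.
Result: 41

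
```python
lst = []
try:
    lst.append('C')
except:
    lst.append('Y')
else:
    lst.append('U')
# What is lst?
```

Step-by-step execution trace:
1. try: `lst.append('C')` → lst = ['C']. No exception raised.
2. `except` is skipped.
3. `else` runs (try completed without exception): `lst.append('U')` → lst = ['C', 'U'].
Result: ['C', 'U']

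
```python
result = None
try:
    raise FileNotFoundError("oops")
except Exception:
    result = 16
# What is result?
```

Step-by-step execution trace:
1. `raise FileNotFoundError(...)` raises FileNotFoundError.
2. `except Exception` matches (FileNotFoundError is a subclass of Exception) → result = 16.
Result: 16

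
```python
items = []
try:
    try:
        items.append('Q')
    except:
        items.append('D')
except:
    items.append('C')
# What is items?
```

Step-by-step execution trace:
1. Inner try: `items.append('Q')` → items = ['Q']. No exception raised.
2. Inner `except` is skipped.
3. Inner try completes normally; outer `except` is skipped.
Result: ['Q']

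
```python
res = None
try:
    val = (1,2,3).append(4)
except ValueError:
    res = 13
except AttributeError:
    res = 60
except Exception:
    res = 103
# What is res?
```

Step-by-step execution trace:
1. `val = (1,2,3).append(4)` raises AttributeError.
2. `except ValueError` does not match AttributeError; skipped.
3. `except AttributeError` matches → res = 60.
4. Remaining except clauses are skipped.
Result: 60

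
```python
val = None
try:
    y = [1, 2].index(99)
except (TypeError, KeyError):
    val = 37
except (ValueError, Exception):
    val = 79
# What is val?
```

Step-by-step execution trace:
1. `y = [1, 2].index(99)` raises ValueError.
2. `except (TypeError, KeyError)` does not match ValueError; skipped.
3. `except (ValueError, Exception)` matches (ValueError is in the tuple) → val = 79.
Result: 79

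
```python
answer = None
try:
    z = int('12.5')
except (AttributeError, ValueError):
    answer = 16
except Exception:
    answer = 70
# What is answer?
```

Step-by-step execution trace:
1. `z = int('12.5')` raises ValueError.
2. `except (AttributeError, ValueError)` matches (ValueError is in the tuple) → answer = 16.
3. `except Exception` is not reached.
Result: 16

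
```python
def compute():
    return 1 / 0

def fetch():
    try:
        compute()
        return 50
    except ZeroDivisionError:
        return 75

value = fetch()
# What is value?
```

Step-by-step execution trace:
1. `fetch()` calls `compute()`.
2. `compute()` evaluates `1 / 0`, which raises ZeroDivisionError; it propagates to the caller.
3. `return 50` is not reached.
4. `except ZeroDivisionError` in fetch matches → returns 75.
5. value = 75.
Result: 75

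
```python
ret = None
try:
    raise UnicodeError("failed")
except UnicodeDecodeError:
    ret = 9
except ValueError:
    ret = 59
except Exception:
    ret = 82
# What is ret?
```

Step-by-step execution trace:
1. `raise UnicodeError(...)` raises UnicodeError.
2. `except UnicodeDecodeError` does not match (UnicodeError is not a subclass of UnicodeDecodeError); skipped.
3. `except ValueError` matches (UnicodeError is a subclass of ValueError) → ret = 59.
4. `except Exception` is not reached.
Result: 59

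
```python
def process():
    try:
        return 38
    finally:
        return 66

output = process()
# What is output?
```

Step-by-step execution trace:
1. `process()` enters try: `return 38` sets pending return value 38.
2. Before returning, `finally: return 66` runs and overrides the pending return.
3. process() returns 66 → output = 66.
Result: 66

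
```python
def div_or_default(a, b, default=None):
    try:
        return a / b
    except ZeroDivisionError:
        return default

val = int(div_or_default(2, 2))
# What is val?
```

Step-by-step execution trace:
1. `div_or_default(2, 2)` enters try: `return 2 / 2` → returns 1.0. No exception raised.
2. `except ZeroDivisionError` is skipped.
3. `int(1.0)` → 1 → val = 1.
Result: 1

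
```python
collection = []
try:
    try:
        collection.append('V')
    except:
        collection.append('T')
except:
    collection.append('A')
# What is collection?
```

Step-by-step execution trace:
1. Inner try: `collection.append('V')` → collection = ['V']. No exception raised.
2. Inner `except` is skipped.
3. Inner try completes normally; outer `except` is skipped.
Result: ['V']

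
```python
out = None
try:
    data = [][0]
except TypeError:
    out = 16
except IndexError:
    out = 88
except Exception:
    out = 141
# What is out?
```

Step-by-step execution trace:
1. `data = [][0]` raises IndexError.
2. `except TypeError` does not match IndexError; skipped.
3. `except IndexError` matches → out = 88.
4. Remaining except clauses are skipped.
Result: 88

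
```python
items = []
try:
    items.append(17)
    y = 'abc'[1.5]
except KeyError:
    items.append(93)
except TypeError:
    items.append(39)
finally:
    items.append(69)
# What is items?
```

Step-by-step execution trace:
1. try: `items.append(17)` → items = [17].
2. `y = 'abc'[1.5]` raises TypeError.
3. `except KeyError` does not match TypeError; skipped.
4. `except TypeError` matches → `items.append(39)` → items = [17, 39].
5. finally always runs: `items.append(69)` → items = [17, 39, 69].
Result: [17, 39, 69]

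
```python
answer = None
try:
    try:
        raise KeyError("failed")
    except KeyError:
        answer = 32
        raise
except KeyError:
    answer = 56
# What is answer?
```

Step-by-step execution trace:
1. Inner try: `raise KeyError("failed")` raises KeyError.
2. Inner `except KeyError` matches → answer = 32.
3. bare `raise` re-raises the same KeyError.
4. Outer `except KeyError` matches → answer = 56.
Result: 56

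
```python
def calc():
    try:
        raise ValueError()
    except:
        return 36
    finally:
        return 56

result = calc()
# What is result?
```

Step-by-step execution trace:
1. `calc()` enters try: `raise ValueError()` raises ValueError.
2. bare `except` matches → `return 36` sets pending return value 36.
3. Before returning, `finally: return 56` runs and overrides the pending return.
4. calc() returns 56 → result = 56.
Result: 56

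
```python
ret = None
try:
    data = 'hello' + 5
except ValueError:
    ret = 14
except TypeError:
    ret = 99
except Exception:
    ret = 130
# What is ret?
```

Step-by-step execution trace:
1. `data = 'hello' + 5` raises TypeError.
2. `except ValueError` does not match TypeError; skipped.
3. `except TypeError` matches → ret = 99.
4. Remaining except clauses are skipped.
Result: 99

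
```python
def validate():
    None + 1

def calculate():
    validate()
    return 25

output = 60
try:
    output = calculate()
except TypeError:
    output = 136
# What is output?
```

Step-by-step execution trace:
1. output starts at 60.
2. try: `calculate()` calls `validate()`.
3. `validate()` evaluates `None + 1`, which raises TypeError; it propagates through calculate (uncaught).
4. `return 25` in calculate is not reached; the assignment to output does not complete.
5. `except TypeError` matches → output = 136.
Result: 136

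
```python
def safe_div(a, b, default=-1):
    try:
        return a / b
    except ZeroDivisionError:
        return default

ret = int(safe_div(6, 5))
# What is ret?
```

Step-by-step execution trace:
1. `safe_div(6, 5)` enters try: `return 6 / 5` → returns 1.2. No exception raised.
2. `except ZeroDivisionError` is skipped.
3. `int(1.2)` → 1 → ret = 1.
Result: 1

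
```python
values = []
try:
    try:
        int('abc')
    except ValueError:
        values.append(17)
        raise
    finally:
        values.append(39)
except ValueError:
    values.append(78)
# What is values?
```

Step-by-step execution trace:
1. Inner try: `int('abc')` raises ValueError.
2. Inner `except ValueError` matches → `values.append(17)` → values = [17].
3. bare `raise` re-raises ValueError.
4. Inner `finally` runs during unwinding: `values.append(39)` → values = [17, 39].
5. Outer `except ValueError` matches → `values.append(78)` → values = [17, 39, 78].
Result: [17, 39, 78]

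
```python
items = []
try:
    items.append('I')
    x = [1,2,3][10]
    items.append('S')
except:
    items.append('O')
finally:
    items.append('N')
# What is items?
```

Step-by-step execution trace:
1. try: `items.append('I')` → items = ['I'].
2. `x = [1,2,3][10]` raises IndexError; `items.append('S')` is not reached.
3. bare `except` matches → `items.append('O')` → items = ['I', 'O'].
4. finally always runs: `items.append('N')` → items = ['I', 'O', 'N'].
Result: ['I', 'O', 'N']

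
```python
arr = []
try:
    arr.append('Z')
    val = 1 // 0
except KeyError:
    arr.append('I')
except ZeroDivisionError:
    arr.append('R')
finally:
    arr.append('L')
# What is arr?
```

Step-by-step execution trace:
1. try: `arr.append('Z')` → arr = ['Z'].
2. `val = 1 // 0` raises ZeroDivisionError.
3. `except KeyError` does not match ZeroDivisionError; skipped.
4. `except ZeroDivisionError` matches → `arr.append('R')` → arr = ['Z', 'R'].
5. finally always runs: `arr.append('L')` → arr = ['Z', 'R', 'L'].
Result: ['Z', 'R', 'L']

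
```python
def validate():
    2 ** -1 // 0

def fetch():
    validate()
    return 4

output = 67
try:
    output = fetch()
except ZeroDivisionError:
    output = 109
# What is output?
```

Step-by-step execution trace:
1. output starts at 67.
2. try: `fetch()` calls `validate()`.
3. `validate()` evaluates `2 ** -1 // 0`, which raises ZeroDivisionError; it propagates through fetch (uncaught).
4. `return 4` in fetch is not reached; the assignment to output does not complete.
5. `except ZeroDivisionError` matches → output = 109.
Result: 109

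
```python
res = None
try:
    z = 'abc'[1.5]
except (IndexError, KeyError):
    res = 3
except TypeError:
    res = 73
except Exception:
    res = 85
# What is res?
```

Step-by-step execution trace:
1. `z = 'abc'[1.5]` raises TypeError.
2. `except (IndexError, KeyError)` does not match TypeError; skipped.
3. `except TypeError` matches (exact type match) → res = 73.
4. `except Exception` is not reached.
Result: 73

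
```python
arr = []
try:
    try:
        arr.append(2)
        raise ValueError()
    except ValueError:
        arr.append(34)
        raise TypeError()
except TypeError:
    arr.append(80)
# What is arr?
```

Step-by-step execution trace:
1. Inner try: `arr.append(2)` → arr = [2].
2. `raise ValueError()` raises ValueError.
3. Inner `except ValueError` matches → `arr.append(34)` → arr = [2, 34].
4. `raise TypeError()` raises TypeError; propagates to outer try.
5. Outer `except TypeError` matches → `arr.append(80)` → arr = [2, 34, 80].
Result: [2, 34, 80]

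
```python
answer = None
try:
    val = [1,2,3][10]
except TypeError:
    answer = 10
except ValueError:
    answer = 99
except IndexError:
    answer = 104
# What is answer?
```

Step-by-step execution trace:
1. `val = [1,2,3][10]` raises IndexError.
2. `except TypeError` does not match IndexError; skipped.
3. `except ValueError` does not match IndexError; skipped.
4. `except IndexError` matches → answer = 104.
Result: 104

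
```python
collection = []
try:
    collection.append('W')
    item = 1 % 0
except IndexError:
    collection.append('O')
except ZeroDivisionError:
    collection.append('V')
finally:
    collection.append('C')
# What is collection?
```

Step-by-step execution trace:
1. try: `collection.append('W')` → collection = ['W'].
2. `item = 1 % 0` raises ZeroDivisionError.
3. `except IndexError` does not match ZeroDivisionError; skipped.
4. `except ZeroDivisionError` matches → `collection.append('V')` → collection = ['W', 'V'].
5. finally always runs: `collection.append('C')` → collection = ['W', 'V', 'C'].
Result: ['W', 'V', 'C']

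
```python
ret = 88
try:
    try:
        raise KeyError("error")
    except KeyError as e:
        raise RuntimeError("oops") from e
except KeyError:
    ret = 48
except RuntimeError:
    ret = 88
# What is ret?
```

Step-by-step execution trace:
1. Inner try raises KeyError; inner `except KeyError as e` catches it.
2. `raise RuntimeError(...) from e` raises RuntimeError (KeyError is attached as __cause__, but only RuntimeError is active).
3. Outer `except KeyError` does not match RuntimeError; skipped.
4. Outer `except RuntimeError` matches → ret = 88.
Result: 88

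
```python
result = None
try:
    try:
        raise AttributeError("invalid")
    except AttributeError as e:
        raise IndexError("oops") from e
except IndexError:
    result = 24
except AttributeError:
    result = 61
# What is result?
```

Step-by-step execution trace:
1. Inner try raises AttributeError; inner `except AttributeError as e` catches it.
2. `raise IndexError(...) from e` raises IndexError (AttributeError is attached as __cause__, but only IndexError is active).
3. Outer `except IndexError` matches → result = 24.
4. `except AttributeError` is not reached.
Result: 24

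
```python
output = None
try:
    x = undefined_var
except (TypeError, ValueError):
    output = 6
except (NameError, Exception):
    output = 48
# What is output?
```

Step-by-step execution trace:
1. `x = undefined_var` raises NameError.
2. `except (TypeError, ValueError)` does not match NameError; skipped.
3. `except (NameError, Exception)` matches (NameError is in the tuple) → output = 48.
Result: 48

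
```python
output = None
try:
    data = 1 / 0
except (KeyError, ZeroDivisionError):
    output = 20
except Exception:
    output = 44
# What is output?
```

Step-by-step execution trace:
1. `data = 1 / 0` raises ZeroDivisionError.
2. `except (KeyError, ZeroDivisionError)` matches (ZeroDivisionError is in the tuple) → output = 20.
3. `except Exception` is not reached.
Result: 20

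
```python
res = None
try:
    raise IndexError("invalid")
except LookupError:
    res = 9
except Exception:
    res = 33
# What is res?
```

Step-by-step execution trace:
1. `raise IndexError(...)` raises IndexError.
2. `except LookupError` matches (IndexError is a subclass of LookupError) → res = 9.
3. `except Exception` is not reached.
Result: 9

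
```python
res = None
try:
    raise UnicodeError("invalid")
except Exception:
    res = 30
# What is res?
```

Step-by-step execution trace:
1. `raise UnicodeError(...)` raises UnicodeError.
2. `except Exception` matches (UnicodeError is a subclass of Exception) → res = 30.
Result: 30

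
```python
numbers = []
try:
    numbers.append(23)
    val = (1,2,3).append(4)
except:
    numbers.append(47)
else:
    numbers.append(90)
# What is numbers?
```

Step-by-step execution trace:
1. try: `numbers.append(23)` → numbers = [23].
2. `val = (1,2,3).append(4)` raises AttributeError.
3. bare `except` matches → `numbers.append(47)` → numbers = [23, 47].
4. `else` is skipped (an exception was raised).
Result: [23, 47]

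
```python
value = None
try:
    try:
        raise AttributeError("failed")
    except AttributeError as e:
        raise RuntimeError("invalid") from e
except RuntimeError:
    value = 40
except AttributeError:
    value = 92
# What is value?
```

Step-by-step execution trace:
1. Inner try raises AttributeError; inner `except AttributeError as e` catches it.
2. `raise RuntimeError(...) from e` raises RuntimeError (AttributeError is attached as __cause__, but only RuntimeError is active).
3. Outer `except RuntimeError` matches → value = 40.
4. `except AttributeError` is not reached.
Result: 40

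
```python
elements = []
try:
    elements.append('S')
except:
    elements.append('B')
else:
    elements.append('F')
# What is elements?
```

Step-by-step execution trace:
1. try: `elements.append('S')` → elements = ['S']. No exception raised.
2. `except` is skipped.
3. `else` runs (try completed without exception): `elements.append('F')` → elements = ['S', 'F'].
Result: ['S', 'F']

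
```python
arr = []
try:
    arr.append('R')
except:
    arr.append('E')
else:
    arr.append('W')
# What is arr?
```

Step-by-step execution trace:
1. try: `arr.append('R')` → arr = ['R']. No exception raised.
2. `except` is skipped.
3. `else` runs (try completed without exception): `arr.append('W')` → arr = ['R', 'W'].
Result: ['R', 'W']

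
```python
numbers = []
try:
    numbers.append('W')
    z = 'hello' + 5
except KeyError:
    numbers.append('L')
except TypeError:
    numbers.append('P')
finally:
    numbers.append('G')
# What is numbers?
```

Step-by-step execution trace:
1. try: `numbers.append('W')` → numbers = ['W'].
2. `z = 'hello' + 5` raises TypeError.
3. `except KeyError` does not match TypeError; skipped.
4. `except TypeError` matches → `numbers.append('P')` → numbers = ['W', 'P'].
5. finally always runs: `numbers.append('G')` → numbers = ['W', 'P', 'G'].
Result: ['W', 'P', 'G']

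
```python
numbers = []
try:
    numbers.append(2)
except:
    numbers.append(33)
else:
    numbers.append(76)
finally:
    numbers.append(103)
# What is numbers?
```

Step-by-step execution trace:
1. try: `numbers.append(2)` → numbers = [2]. No exception raised.
2. `except` is skipped.
3. `else` runs: `numbers.append(76)` → numbers = [2, 76].
4. `finally` always runs: `numbers.append(103)` → numbers = [2, 76, 103].
Result: [2, 76, 103]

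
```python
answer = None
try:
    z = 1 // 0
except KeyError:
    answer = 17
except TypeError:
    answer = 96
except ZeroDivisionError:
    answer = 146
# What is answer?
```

Step-by-step execution trace:
1. `z = 1 // 0` raises ZeroDivisionError.
2. `except KeyError` does not match ZeroDivisionError; skipped.
3. `except TypeError` does not match ZeroDivisionError; skipped.
4. `except ZeroDivisionError` matches → answer = 146.
Result: 146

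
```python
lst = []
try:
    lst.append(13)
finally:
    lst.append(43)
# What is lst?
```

Step-by-step execution trace:
1. try: `lst.append(13)` → lst = [13].
2. The try body completes without raising.
3. finally always runs: `lst.append(43)` → lst = [13, 43].
Result: [13, 43]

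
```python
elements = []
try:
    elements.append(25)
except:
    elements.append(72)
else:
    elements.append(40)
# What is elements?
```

Step-by-step execution trace:
1. try: `elements.append(25)` → elements = [25]. No exception raised.
2. `except` is skipped.
3. `else` runs (try completed without exception): `elements.append(40)` → elements = [25, 40].
Result: [25, 40]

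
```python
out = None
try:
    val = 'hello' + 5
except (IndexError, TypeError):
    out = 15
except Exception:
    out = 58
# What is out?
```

Step-by-step execution trace:
1. `val = 'hello' + 5` raises TypeError.
2. `except (IndexError, TypeError)` matches (TypeError is in the tuple) → out = 15.
3. `except Exception` is not reached.
Result: 15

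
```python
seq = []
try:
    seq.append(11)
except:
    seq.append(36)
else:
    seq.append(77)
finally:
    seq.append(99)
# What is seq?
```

Step-by-step execution trace:
1. try: `seq.append(11)` → seq = [11]. No exception raised.
2. `except` is skipped.
3. `else` runs: `seq.append(77)` → seq = [11, 77].
4. `finally` always runs: `seq.append(99)` → seq = [11, 77, 99].
Result: [11, 77, 99]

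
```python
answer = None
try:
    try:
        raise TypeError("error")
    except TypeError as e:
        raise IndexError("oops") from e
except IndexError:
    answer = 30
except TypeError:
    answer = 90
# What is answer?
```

Step-by-step execution trace:
1. Inner try raises TypeError; inner `except TypeError as e` catches it.
2. `raise IndexError(...) from e` raises IndexError (TypeError is attached as __cause__, but only IndexError is active).
3. Outer `except IndexError` matches → answer = 30.
4. `except TypeError` is not reached.
Result: 30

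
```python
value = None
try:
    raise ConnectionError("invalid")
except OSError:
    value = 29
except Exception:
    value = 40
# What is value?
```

Step-by-step execution trace:
1. `raise ConnectionError(...)` raises ConnectionError.
2. `except OSError` matches (ConnectionError is a subclass of OSError) → value = 29.
3. `except Exception` is not reached.
Result: 29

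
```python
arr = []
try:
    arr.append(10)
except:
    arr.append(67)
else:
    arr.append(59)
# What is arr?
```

Step-by-step execution trace:
1. try: `arr.append(10)` → arr = [10]. No exception raised.
2. `except` is skipped.
3. `else` runs (try completed without exception): `arr.append(59)` → arr = [10, 59].
Result: [10, 59]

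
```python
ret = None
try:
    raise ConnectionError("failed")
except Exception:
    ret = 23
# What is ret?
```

Step-by-step execution trace:
1. `raise ConnectionError(...)` raises ConnectionError.
2. `except Exception` matches (ConnectionError is a subclass of Exception) → ret = 23.
Result: 23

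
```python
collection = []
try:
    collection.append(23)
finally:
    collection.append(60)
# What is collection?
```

Step-by-step execution trace:
1. try: `collection.append(23)` → collection = [23].
2. The try body completes without raising.
3. finally always runs: `collection.append(60)` → collection = [23, 60].
Result: [23, 60]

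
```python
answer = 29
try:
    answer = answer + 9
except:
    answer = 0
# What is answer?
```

Step-by-step execution trace:
1. answer starts at 29.
2. try: `answer = answer + 9` → answer = 38. No exception raised.
3. `except` is skipped.
Result: 38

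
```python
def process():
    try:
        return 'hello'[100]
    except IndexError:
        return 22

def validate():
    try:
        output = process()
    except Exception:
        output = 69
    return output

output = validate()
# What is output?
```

Step-by-step execution trace:
1. `validate()` calls `process()`.
2. In process: `'hello'[100]` raises IndexError; `except IndexError` catches it → returns 22.
3. In validate: `output = process()` → output = 22. No exception reaches validate.
4. `except Exception` is skipped; validate returns 22.
5. output = 22.
Result: 22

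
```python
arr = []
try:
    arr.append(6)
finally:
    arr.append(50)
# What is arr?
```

Step-by-step execution trace:
1. try: `arr.append(6)` → arr = [6].
2. The try body completes without raising.
3. finally always runs: `arr.append(50)` → arr = [6, 50].
Result: [6, 50]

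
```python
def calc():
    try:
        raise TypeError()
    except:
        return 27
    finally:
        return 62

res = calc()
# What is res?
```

Step-by-step execution trace:
1. `calc()` enters try: `raise TypeError()` raises TypeError.
2. bare `except` matches → `return 27` sets pending return value 27.
3. Before returning, `finally: return 62` runs and overrides the pending return.
4. calc() returns 62 → res = 62.
Result: 62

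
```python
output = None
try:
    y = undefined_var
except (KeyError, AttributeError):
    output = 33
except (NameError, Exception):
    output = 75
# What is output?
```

Step-by-step execution trace:
1. `y = undefined_var` raises NameError.
2. `except (KeyError, AttributeError)` does not match NameError; skipped.
3. `except (NameError, Exception)` matches (NameError is in the tuple) → output = 75.
Result: 75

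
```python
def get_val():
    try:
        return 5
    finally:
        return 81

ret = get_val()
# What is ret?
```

Step-by-step execution trace:
1. `get_val()` enters try: `return 5` sets pending return value 5.
2. Before returning, `finally: return 81` runs and overrides the pending return.
3. get_val() returns 81 → ret = 81.
Result: 81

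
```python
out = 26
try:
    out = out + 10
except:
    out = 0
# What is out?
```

Step-by-step execution trace:
1. out starts at 26.
2. try: `out = out + 10` → out = 36. No exception raised.
3. `except` is skipped.
Result: 36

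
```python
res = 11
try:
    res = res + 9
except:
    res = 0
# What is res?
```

Step-by-step execution trace:
1. res starts at 11.
2. try: `res = res + 9` → res = 20. No exception raised.
3. `except` is skipped.
Result: 20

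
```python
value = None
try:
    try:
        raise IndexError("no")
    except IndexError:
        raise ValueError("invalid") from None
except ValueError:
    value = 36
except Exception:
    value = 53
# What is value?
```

Step-by-step execution trace:
1. Inner try raises IndexError; inner `except IndexError` catches it.
2. `raise ValueError(...) from None` raises ValueError (from None suppresses __context__, but the active exception is still ValueError).
3. Outer `except ValueError` matches → value = 36.
4. `except Exception` is not reached.
Result: 36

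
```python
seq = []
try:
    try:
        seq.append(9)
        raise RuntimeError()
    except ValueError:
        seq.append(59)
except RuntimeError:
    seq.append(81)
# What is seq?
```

Step-by-step execution trace:
1. Inner try: `seq.append(9)` → seq = [9].
2. `raise RuntimeError()` raises RuntimeError.
3. Inner `except ValueError` does not match RuntimeError; exception propagates to outer try.
4. Outer `except RuntimeError` matches → `seq.append(81)` → seq = [9, 81].
Result: [9, 81]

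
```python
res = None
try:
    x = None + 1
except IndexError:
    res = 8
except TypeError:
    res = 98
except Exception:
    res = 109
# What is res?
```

Step-by-step execution trace:
1. `x = None + 1` raises TypeError.
2. `except IndexError` does not match TypeError; skipped.
3. `except TypeError` matches → res = 98.
4. Remaining except clauses are skipped.
Result: 98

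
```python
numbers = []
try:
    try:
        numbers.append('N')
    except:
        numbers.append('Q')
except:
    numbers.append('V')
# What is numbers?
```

Step-by-step execution trace:
1. Inner try: `numbers.append('N')` → numbers = ['N']. No exception raised.
2. Inner `except` is skipped.
3. Inner try completes normally; outer `except` is skipped.
Result: ['N']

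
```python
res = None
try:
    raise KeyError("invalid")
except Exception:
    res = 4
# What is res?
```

Step-by-step execution trace:
1. `raise KeyError(...)` raises KeyError.
2. `except Exception` matches (KeyError is a subclass of Exception) → res = 4.
Result: 4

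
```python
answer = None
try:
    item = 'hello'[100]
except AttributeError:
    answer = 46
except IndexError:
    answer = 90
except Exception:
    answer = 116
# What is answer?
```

Step-by-step execution trace:
1. `item = 'hello'[100]` raises IndexError.
2. `except AttributeError` does not match IndexError; skipped.
3. `except IndexError` matches → answer = 90.
4. Remaining except clauses are skipped.
Result: 90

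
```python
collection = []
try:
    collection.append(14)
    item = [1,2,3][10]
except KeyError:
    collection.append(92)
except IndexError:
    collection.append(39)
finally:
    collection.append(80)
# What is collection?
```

Step-by-step execution trace:
1. try: `collection.append(14)` → collection = [14].
2. `item = [1,2,3][10]` raises IndexError.
3. `except KeyError` does not match IndexError; skipped.
4. `except IndexError` matches → `collection.append(39)` → collection = [14, 39].
5. finally always runs: `collection.append(80)` → collection = [14, 39, 80].
Result: [14, 39, 80]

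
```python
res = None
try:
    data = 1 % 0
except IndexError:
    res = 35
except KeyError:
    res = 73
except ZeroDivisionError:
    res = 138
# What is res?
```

Step-by-step execution trace:
1. `data = 1 % 0` raises ZeroDivisionError.
2. `except IndexError` does not match ZeroDivisionError; skipped.
3. `except KeyError` does not match ZeroDivisionError; skipped.
4. `except ZeroDivisionError` matches → res = 138.
Result: 138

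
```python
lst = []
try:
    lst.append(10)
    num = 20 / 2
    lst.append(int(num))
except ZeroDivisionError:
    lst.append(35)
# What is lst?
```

Step-by-step execution trace:
1. try: `lst.append(10)` → lst = [10].
2. `num = 20 / 2` → num = 10.0. No exception raised.
3. `lst.append(int(num))` → lst = [10, 10].
4. `except ZeroDivisionError` is skipped (no exception was raised).
Result: [10, 10]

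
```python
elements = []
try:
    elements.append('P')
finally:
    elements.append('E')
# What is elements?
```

Step-by-step execution trace:
1. try: `elements.append('P')` → elements = ['P'].
2. The try body completes without raising.
3. finally always runs: `elements.append('E')` → elements = ['P', 'E'].
Result: ['P', 'E']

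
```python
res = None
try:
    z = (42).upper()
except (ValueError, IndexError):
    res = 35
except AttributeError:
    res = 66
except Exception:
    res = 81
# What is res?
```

Step-by-step execution trace:
1. `z = (42).upper()` raises AttributeError.
2. `except (ValueError, IndexError)` does not match AttributeError; skipped.
3. `except AttributeError` matches (exact type match) → res = 66.
4. `except Exception` is not reached.
Result: 66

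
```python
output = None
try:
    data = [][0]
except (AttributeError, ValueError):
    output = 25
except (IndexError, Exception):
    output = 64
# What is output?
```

Step-by-step execution trace:
1. `data = [][0]` raises IndexError.
2. `except (AttributeError, ValueError)` does not match IndexError; skipped.
3. `except (IndexError, Exception)` matches (IndexError is in the tuple) → output = 64.
Result: 64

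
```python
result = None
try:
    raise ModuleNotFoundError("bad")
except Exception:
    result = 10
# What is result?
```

Step-by-step execution trace:
1. `raise ModuleNotFoundError(...)` raises ModuleNotFoundError.
2. `except Exception` matches (ModuleNotFoundError is a subclass of Exception) → result = 10.
Result: 10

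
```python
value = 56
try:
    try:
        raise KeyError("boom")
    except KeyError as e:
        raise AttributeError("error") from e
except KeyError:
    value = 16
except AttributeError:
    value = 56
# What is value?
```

Step-by-step execution trace:
1. Inner try raises KeyError; inner `except KeyError as e` catches it.
2. `raise AttributeError(...) from e` raises AttributeError (KeyError is attached as __cause__, but only AttributeError is active).
3. Outer `except KeyError` does not match AttributeError; skipped.
4. Outer `except AttributeError` matches → value = 56.
Result: 56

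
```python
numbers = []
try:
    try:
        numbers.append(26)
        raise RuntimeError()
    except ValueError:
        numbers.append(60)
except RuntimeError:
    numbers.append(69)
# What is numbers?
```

Step-by-step execution trace:
1. Inner try: `numbers.append(26)` → numbers = [26].
2. `raise RuntimeError()` raises RuntimeError.
3. Inner `except ValueError` does not match RuntimeError; exception propagates to outer try.
4. Outer `except RuntimeError` matches → `numbers.append(69)` → numbers = [26, 69].
Result: [26, 69]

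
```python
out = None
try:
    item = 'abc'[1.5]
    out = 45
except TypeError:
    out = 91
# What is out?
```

Step-by-step execution trace:
1. `item = 'abc'[1.5]` raises TypeError.
2. `out = 45` is not reached.
3. `except TypeError` matches → out = 91.
Result: 91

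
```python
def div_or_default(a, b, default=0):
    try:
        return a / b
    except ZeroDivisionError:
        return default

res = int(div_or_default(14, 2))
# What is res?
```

Step-by-step execution trace:
1. `div_or_default(14, 2)` enters try: `return 14 / 2` → returns 7.0. No exception raised.
2. `except ZeroDivisionError` is skipped.
3. `int(7.0)` → 7 → res = 7.
Result: 7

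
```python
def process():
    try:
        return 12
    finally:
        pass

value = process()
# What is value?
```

Step-by-step execution trace:
1. `process()` enters try: `return 12` sets pending return value 12.
2. Before returning, `finally: pass` runs (no effect).
3. process() returns 12 → value = 12.
Result: 12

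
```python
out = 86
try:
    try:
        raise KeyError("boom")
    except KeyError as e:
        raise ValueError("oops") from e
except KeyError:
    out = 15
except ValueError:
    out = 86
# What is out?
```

Step-by-step execution trace:
1. Inner try raises KeyError; inner `except KeyError as e` catches it.
2. `raise ValueError(...) from e` raises ValueError (KeyError is attached as __cause__, but only ValueError is active).
3. Outer `except KeyError` does not match ValueError; skipped.
4. Outer `except ValueError` matches → out = 86.
Result: 86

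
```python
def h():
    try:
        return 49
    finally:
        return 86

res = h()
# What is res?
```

Step-by-step execution trace:
1. `h()` enters try: `return 49` sets pending return value 49.
2. Before returning, `finally: return 86` runs and overrides the pending return.
3. h() returns 86 → res = 86.
Result: 86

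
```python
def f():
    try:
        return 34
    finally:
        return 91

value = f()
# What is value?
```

Step-by-step execution trace:
1. `f()` enters try: `return 34` sets pending return value 34.
2. Before returning, `finally: return 91` runs and overrides the pending return.
3. f() returns 91 → value = 91.
Result: 91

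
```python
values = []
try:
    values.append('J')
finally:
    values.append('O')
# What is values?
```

Step-by-step execution trace:
1. try: `values.append('J')` → values = ['J'].
2. The try body completes without raising.
3. finally always runs: `values.append('O')` → values = ['J', 'O'].
Result: ['J', 'O']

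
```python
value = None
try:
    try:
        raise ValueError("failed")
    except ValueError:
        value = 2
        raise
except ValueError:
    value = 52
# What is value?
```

Step-by-step execution trace:
1. Inner try: `raise ValueError("failed")` raises ValueError.
2. Inner `except ValueError` matches → value = 2.
3. bare `raise` re-raises the same ValueError.
4. Outer `except ValueError` matches → value = 52.
Result: 52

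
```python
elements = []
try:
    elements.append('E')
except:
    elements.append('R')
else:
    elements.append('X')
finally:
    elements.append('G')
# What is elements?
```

Step-by-step execution trace:
1. try: `elements.append('E')` → elements = ['E']. No exception raised.
2. `except` is skipped.
3. `else` runs: `elements.append('X')` → elements = ['E', 'X'].
4. `finally` always runs: `elements.append('G')` → elements = ['E', 'X', 'G'].
Result: ['E', 'X', 'G']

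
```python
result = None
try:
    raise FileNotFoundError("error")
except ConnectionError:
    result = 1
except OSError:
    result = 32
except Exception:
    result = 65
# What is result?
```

Step-by-step execution trace:
1. `raise FileNotFoundError(...)` raises FileNotFoundError.
2. `except ConnectionError` does not match (FileNotFoundError is not a subclass of ConnectionError); skipped.
3. `except OSError` matches (FileNotFoundError is a subclass of OSError) → result = 32.
4. `except Exception` is not reached.
Result: 32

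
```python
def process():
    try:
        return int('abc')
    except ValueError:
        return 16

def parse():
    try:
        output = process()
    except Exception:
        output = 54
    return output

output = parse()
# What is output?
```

Step-by-step execution trace:
1. `parse()` calls `process()`.
2. In process: `int('abc')` raises ValueError; `except ValueError` catches it → returns 16.
3. In parse: `output = process()` → output = 16. No exception reaches parse.
4. `except Exception` is skipped; parse returns 16.
5. output = 16.
Result: 16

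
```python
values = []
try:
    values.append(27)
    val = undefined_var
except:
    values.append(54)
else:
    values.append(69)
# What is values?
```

Step-by-step execution trace:
1. try: `values.append(27)` → values = [27].
2. `val = undefined_var` raises NameError.
3. bare `except` matches → `values.append(54)` → values = [27, 54].
4. `else` is skipped (an exception was raised).
Result: [27, 54]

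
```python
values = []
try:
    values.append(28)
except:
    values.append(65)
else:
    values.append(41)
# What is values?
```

Step-by-step execution trace:
1. try: `values.append(28)` → values = [28]. No exception raised.
2. `except` is skipped.
3. `else` runs (try completed without exception): `values.append(41)` → values = [28, 41].
Result: [28, 41]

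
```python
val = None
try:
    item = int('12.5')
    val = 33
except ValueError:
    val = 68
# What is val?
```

Step-by-step execution trace:
1. `item = int('12.5')` raises ValueError.
2. `val = 33` is not reached.
3. `except ValueError` matches → val = 68.
Result: 68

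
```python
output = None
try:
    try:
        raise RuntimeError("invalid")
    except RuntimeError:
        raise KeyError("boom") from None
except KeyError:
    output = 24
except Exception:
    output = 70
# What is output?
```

Step-by-step execution trace:
1. Inner try raises RuntimeError; inner `except RuntimeError` catches it.
2. `raise KeyError(...) from None` raises KeyError (from None suppresses __context__, but the active exception is still KeyError).
3. Outer `except KeyError` matches → output = 24.
4. `except Exception` is not reached.
Result: 24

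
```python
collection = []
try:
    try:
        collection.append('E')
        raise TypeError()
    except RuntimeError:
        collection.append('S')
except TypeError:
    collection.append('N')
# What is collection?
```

Step-by-step execution trace:
1. Inner try: `collection.append('E')` → collection = ['E'].
2. `raise TypeError()` raises TypeError.
3. Inner `except RuntimeError` does not match TypeError; exception propagates to outer try.
4. Outer `except TypeError` matches → `collection.append('N')` → collection = ['E', 'N'].
Result: ['E', 'N']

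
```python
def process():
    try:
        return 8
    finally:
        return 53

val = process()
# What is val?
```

Step-by-step execution trace:
1. `process()` enters try: `return 8` sets pending return value 8.
2. Before returning, `finally: return 53` runs and overrides the pending return.
3. process() returns 53 → val = 53.
Result: 53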